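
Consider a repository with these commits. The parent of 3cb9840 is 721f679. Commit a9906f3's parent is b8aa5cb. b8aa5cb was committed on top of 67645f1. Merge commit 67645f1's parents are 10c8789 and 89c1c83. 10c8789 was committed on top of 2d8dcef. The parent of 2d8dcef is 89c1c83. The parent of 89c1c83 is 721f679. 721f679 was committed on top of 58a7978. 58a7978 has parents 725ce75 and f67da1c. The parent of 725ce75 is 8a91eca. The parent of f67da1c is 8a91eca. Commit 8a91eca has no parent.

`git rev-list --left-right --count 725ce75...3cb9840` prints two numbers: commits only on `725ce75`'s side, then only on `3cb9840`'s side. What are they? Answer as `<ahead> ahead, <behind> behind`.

Reachable from 725ce75: {725ce75, 8a91eca}.
Reachable from 3cb9840: {3cb9840, 58a7978, 721f679, 725ce75, 8a91eca, f67da1c}.
Only in 725ce75's history (ahead): {} — 0.
Only in 3cb9840's history (behind): {3cb9840, 58a7978, 721f679, f67da1c} — 4.

0 ahead, 4 behind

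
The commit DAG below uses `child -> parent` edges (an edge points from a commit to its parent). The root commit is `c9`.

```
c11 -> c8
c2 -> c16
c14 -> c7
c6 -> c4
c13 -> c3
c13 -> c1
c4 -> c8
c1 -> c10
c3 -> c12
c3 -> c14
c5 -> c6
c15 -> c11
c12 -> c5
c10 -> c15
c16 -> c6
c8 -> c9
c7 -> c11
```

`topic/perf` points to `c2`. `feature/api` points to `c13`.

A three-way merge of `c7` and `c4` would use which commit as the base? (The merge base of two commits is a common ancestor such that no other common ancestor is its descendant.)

c8

Ancestors of c7: {c11, c7, c8, c9}.
Ancestors of c4: {c4, c8, c9}.
Common ancestors: {c8, c9}.
Among these, c8 is not an ancestor of any other common ancestor — it is the merge base.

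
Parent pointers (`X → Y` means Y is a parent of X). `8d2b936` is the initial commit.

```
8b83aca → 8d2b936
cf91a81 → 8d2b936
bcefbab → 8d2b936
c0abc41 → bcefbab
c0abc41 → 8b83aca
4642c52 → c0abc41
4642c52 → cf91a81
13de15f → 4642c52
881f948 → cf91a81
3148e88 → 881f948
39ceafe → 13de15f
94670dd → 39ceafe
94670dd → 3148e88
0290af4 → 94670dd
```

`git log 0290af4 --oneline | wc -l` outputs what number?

Walking parent pointers from 0290af4: reachable set = {0290af4, 13de15f, 3148e88, 39ceafe, 4642c52, 881f948, 8b83aca, 8d2b936, 94670dd, bcefbab, c0abc41, cf91a81}.
That is 12 commits.

12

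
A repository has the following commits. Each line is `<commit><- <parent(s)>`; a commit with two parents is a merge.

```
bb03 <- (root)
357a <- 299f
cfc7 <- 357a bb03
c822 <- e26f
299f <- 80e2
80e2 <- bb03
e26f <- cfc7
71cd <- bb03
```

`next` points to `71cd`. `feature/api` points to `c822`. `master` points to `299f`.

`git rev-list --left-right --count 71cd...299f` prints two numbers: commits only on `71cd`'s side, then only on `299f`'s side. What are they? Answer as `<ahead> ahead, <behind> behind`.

1 ahead, 2 behind

Reachable from 71cd: {71cd, bb03}.
Reachable from 299f: {299f, 80e2, bb03}.
Only in 71cd's history (ahead): {71cd} — 1.
Only in 299f's history (behind): {299f, 80e2} — 2.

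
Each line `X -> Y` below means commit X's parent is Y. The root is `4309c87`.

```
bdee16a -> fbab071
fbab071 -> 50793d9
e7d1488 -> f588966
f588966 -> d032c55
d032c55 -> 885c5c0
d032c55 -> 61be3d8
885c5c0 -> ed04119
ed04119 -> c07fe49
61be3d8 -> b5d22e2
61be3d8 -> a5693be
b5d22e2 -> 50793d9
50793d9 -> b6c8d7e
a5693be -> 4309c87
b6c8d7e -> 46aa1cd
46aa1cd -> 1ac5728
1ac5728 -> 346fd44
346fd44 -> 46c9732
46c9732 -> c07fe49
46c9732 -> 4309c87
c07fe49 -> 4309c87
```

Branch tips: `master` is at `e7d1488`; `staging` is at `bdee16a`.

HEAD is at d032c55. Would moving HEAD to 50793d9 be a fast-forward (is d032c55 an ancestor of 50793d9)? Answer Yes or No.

A fast-forward from d032c55 to 50793d9 is possible iff d032c55 is an ancestor of 50793d9.
Ancestors of 50793d9: {1ac5728, 346fd44, 4309c87, 46aa1cd, 46c9732, 50793d9, b6c8d7e, c07fe49}.
d032c55 is not among them, so fast-forward is not possible.

No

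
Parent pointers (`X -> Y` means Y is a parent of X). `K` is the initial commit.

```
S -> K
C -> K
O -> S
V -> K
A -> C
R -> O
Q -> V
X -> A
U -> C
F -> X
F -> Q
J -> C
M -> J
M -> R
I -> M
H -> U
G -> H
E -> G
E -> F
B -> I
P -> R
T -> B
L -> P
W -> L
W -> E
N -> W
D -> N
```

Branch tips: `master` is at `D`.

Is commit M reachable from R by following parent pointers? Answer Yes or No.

No

Ancestors of R: {K, O, R, S}.
M is not in that set, so it is not an ancestor of R.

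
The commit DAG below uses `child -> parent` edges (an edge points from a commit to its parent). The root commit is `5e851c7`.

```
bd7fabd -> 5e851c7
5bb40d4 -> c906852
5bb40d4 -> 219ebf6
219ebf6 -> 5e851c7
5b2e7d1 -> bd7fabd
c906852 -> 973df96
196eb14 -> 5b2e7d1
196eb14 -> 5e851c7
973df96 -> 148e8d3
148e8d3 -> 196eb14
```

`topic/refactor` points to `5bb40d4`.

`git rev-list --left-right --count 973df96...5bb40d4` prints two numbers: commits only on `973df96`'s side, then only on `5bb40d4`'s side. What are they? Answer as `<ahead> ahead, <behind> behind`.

Reachable from 973df96: {148e8d3, 196eb14, 5b2e7d1, 5e851c7, 973df96, bd7fabd}.
Reachable from 5bb40d4: {148e8d3, 196eb14, 219ebf6, 5b2e7d1, 5bb40d4, 5e851c7, 973df96, bd7fabd, c906852}.
Only in 973df96's history (ahead): {} — 0.
Only in 5bb40d4's history (behind): {219ebf6, 5bb40d4, c906852} — 3.

0 ahead, 3 behind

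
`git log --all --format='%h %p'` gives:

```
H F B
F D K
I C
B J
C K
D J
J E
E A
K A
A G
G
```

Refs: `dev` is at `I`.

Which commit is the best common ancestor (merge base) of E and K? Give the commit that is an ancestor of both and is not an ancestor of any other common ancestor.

A

Ancestors of E: {A, E, G}.
Ancestors of K: {A, G, K}.
Common ancestors: {A, G}.
Among these, A is not an ancestor of any other common ancestor — it is the merge base.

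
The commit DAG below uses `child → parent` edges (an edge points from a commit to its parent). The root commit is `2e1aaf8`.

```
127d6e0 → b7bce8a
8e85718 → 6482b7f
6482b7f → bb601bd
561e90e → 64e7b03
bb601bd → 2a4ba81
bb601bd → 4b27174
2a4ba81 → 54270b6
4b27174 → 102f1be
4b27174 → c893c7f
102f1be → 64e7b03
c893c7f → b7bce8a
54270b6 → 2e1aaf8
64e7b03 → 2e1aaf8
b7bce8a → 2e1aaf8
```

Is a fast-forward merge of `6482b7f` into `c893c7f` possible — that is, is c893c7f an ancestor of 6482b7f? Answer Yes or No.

Yes

A fast-forward from c893c7f to 6482b7f is possible iff c893c7f is an ancestor of 6482b7f.
Ancestors of 6482b7f: {102f1be, 2a4ba81, 2e1aaf8, 4b27174, 54270b6, 6482b7f, 64e7b03, b7bce8a, bb601bd, c893c7f}.
c893c7f is among them, so fast-forward is possible.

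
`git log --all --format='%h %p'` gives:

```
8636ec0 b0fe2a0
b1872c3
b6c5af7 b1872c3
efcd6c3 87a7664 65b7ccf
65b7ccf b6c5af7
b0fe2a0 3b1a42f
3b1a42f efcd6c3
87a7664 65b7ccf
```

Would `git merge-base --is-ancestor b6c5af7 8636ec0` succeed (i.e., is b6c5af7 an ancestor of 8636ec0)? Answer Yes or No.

Yes

Ancestors of 8636ec0 (commits reachable by following parents): {3b1a42f, 65b7ccf, 8636ec0, 87a7664, b0fe2a0, b1872c3, b6c5af7, efcd6c3}.
b6c5af7 is in that set, so it is an ancestor of 8636ec0.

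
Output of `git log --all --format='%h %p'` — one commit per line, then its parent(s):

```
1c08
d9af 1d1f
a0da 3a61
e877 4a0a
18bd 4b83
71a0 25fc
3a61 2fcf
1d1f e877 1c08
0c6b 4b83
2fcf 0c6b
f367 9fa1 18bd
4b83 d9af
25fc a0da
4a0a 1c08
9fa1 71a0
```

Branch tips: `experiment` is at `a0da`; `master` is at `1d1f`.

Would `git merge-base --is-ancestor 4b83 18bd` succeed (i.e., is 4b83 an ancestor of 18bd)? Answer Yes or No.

Yes

Ancestors of 18bd (commits reachable by following parents): {18bd, 1c08, 1d1f, 4a0a, 4b83, d9af, e877}.
4b83 is in that set, so it is an ancestor of 18bd.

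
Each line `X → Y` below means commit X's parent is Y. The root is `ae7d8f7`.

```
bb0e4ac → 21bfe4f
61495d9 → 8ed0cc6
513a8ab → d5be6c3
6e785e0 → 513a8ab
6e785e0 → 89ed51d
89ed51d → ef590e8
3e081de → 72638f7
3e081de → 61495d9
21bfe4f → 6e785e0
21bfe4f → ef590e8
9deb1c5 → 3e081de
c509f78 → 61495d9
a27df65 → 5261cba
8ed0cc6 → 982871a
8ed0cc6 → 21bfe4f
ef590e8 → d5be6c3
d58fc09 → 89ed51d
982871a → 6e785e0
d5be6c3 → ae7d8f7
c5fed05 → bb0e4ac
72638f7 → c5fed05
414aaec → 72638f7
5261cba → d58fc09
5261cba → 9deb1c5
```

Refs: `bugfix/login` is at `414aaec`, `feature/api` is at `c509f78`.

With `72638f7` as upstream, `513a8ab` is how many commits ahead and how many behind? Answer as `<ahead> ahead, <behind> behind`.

0 ahead, 7 behind

Reachable from 513a8ab: {513a8ab, ae7d8f7, d5be6c3}.
Reachable from 72638f7: {21bfe4f, 513a8ab, 6e785e0, 72638f7, 89ed51d, ae7d8f7, bb0e4ac, c5fed05, d5be6c3, ef590e8}.
Only in 513a8ab's history (ahead): {} — 0.
Only in 72638f7's history (behind): {21bfe4f, 6e785e0, 72638f7, 89ed51d, bb0e4ac, c5fed05, ef590e8} — 7.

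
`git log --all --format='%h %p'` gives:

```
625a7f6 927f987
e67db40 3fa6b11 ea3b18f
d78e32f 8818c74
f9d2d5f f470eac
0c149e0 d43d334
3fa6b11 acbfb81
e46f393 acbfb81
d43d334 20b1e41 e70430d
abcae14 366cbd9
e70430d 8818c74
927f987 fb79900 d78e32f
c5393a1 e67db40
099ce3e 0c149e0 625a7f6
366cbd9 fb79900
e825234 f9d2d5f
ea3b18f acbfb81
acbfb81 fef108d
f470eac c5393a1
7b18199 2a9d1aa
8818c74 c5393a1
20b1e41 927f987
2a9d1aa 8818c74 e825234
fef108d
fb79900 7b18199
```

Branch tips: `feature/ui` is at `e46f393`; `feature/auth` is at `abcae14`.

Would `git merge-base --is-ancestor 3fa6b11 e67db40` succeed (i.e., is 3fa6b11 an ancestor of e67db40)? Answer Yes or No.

Ancestors of e67db40 (commits reachable by following parents): {3fa6b11, acbfb81, e67db40, ea3b18f, fef108d}.
3fa6b11 is in that set, so it is an ancestor of e67db40.

Yes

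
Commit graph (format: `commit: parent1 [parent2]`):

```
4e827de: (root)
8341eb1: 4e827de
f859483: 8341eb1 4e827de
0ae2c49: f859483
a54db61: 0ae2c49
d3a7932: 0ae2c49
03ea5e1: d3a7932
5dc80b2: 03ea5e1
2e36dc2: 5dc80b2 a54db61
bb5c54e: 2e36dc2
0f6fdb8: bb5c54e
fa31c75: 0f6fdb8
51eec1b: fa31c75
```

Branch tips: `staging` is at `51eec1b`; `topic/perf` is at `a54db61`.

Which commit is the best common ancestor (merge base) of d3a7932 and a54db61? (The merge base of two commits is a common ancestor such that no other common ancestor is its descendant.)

0ae2c49

Ancestors of d3a7932: {0ae2c49, 4e827de, 8341eb1, d3a7932, f859483}.
Ancestors of a54db61: {0ae2c49, 4e827de, 8341eb1, a54db61, f859483}.
Common ancestors: {0ae2c49, 4e827de, 8341eb1, f859483}.
Among these, 0ae2c49 is not an ancestor of any other common ancestor — it is the merge base.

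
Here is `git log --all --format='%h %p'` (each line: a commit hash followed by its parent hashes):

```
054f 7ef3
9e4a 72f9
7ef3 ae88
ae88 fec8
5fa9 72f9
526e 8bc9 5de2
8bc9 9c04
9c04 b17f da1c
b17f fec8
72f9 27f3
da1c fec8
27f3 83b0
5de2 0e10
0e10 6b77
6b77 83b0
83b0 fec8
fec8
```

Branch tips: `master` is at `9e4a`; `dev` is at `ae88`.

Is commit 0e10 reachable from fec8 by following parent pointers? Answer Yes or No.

No

Ancestors of fec8: {fec8}.
0e10 is not in that set, so it is not an ancestor of fec8.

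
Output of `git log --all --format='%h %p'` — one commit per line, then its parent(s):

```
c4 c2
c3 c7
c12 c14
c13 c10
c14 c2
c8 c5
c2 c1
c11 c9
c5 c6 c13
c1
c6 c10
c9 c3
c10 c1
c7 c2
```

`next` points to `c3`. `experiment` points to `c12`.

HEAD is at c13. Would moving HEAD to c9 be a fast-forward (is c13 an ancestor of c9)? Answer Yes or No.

A fast-forward from c13 to c9 is possible iff c13 is an ancestor of c9.
Ancestors of c9: {c1, c2, c3, c7, c9}.
c13 is not among them, so fast-forward is not possible.

No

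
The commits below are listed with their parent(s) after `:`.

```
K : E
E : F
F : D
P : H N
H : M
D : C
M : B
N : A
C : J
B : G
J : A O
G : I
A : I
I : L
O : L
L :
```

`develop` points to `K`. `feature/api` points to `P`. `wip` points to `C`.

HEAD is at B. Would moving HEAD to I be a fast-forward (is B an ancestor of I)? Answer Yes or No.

No

A fast-forward from B to I is possible iff B is an ancestor of I.
Ancestors of I: {I, L}.
B is not among them, so fast-forward is not possible.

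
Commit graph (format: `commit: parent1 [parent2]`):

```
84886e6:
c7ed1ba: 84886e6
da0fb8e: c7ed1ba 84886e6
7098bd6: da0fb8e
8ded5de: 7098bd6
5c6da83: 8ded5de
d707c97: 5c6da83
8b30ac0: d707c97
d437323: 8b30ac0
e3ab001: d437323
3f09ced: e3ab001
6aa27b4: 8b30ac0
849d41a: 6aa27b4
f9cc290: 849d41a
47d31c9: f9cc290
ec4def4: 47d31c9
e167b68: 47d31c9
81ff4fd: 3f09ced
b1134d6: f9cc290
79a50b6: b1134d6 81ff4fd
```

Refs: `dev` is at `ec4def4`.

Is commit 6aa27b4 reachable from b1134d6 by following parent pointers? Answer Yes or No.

Ancestors of b1134d6 (commits reachable by following parents): {5c6da83, 6aa27b4, 7098bd6, 84886e6, 849d41a, 8b30ac0, 8ded5de, b1134d6, c7ed1ba, d707c97, da0fb8e, f9cc290}.
6aa27b4 is in that set, so it is an ancestor of b1134d6.

Yes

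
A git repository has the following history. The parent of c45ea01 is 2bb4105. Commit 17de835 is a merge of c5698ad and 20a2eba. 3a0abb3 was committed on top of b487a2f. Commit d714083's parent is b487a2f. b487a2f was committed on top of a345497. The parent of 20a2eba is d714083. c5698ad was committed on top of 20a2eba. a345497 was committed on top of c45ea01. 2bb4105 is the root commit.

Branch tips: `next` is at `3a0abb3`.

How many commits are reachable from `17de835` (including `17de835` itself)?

8

Walking parent pointers from 17de835: reachable set = {17de835, 20a2eba, 2bb4105, a345497, b487a2f, c45ea01, c5698ad, d714083}.
That is 8 commits.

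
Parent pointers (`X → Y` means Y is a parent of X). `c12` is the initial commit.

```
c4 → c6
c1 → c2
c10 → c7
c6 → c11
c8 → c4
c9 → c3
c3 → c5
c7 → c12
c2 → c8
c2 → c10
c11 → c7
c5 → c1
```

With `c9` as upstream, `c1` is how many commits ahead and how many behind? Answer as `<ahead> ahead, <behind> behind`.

Reachable from c1: {c1, c10, c11, c12, c2, c4, c6, c7, c8}.
Reachable from c9: {c1, c10, c11, c12, c2, c3, c4, c5, c6, c7, c8, c9}.
Only in c1's history (ahead): {} — 0.
Only in c9's history (behind): {c3, c5, c9} — 3.

0 ahead, 3 behind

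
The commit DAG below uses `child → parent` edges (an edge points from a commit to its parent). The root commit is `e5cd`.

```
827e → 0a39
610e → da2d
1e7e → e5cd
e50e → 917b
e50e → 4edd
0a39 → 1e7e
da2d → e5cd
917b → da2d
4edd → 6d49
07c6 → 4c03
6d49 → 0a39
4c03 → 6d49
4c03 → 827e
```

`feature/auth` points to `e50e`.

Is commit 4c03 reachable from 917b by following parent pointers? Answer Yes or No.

No

Ancestors of 917b: {917b, da2d, e5cd}.
4c03 is not in that set, so it is not an ancestor of 917b.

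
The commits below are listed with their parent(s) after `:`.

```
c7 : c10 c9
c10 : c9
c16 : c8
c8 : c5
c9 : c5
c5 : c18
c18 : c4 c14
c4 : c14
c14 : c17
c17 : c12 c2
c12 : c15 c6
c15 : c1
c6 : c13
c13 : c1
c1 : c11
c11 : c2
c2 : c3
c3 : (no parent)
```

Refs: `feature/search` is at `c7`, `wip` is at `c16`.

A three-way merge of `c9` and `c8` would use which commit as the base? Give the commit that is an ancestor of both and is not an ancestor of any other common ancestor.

c5

Ancestors of c9: {c1, c11, c12, c13, c14, c15, c17, c18, c2, c3, c4, c5, c6, c9}.
Ancestors of c8: {c1, c11, c12, c13, c14, c15, c17, c18, c2, c3, c4, c5, c6, c8}.
Common ancestors: {c1, c11, c12, c13, c14, c15, c17, c18, c2, c3, c4, c5, c6}.
Among these, c5 is not an ancestor of any other common ancestor — it is the merge base.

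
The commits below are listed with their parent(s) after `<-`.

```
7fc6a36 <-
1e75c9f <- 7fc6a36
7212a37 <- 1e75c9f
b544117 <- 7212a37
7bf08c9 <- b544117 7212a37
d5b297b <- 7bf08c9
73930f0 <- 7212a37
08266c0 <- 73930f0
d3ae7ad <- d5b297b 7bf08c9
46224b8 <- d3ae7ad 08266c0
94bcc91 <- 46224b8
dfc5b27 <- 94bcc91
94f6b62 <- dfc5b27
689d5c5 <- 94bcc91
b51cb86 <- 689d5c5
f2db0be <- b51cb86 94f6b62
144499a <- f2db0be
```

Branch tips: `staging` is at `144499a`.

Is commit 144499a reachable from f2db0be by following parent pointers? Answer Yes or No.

No

Ancestors of f2db0be: {08266c0, 1e75c9f, 46224b8, 689d5c5, 7212a37, 73930f0, 7bf08c9, 7fc6a36, 94bcc91, 94f6b62, b51cb86, b544117, d3ae7ad, d5b297b, dfc5b27, f2db0be}.
144499a is not in that set, so it is not an ancestor of f2db0be.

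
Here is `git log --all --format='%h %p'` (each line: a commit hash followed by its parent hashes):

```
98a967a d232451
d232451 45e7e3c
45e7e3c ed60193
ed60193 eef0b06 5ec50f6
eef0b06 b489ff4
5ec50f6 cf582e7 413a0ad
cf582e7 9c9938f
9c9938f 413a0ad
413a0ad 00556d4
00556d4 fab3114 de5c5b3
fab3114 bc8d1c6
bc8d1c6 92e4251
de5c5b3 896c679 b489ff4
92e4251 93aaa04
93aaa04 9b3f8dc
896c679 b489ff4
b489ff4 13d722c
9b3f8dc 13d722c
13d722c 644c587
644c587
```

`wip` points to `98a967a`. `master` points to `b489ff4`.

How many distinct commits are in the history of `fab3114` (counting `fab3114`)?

Walking parent pointers from fab3114: reachable set = {13d722c, 644c587, 92e4251, 93aaa04, 9b3f8dc, bc8d1c6, fab3114}.
That is 7 commits.

7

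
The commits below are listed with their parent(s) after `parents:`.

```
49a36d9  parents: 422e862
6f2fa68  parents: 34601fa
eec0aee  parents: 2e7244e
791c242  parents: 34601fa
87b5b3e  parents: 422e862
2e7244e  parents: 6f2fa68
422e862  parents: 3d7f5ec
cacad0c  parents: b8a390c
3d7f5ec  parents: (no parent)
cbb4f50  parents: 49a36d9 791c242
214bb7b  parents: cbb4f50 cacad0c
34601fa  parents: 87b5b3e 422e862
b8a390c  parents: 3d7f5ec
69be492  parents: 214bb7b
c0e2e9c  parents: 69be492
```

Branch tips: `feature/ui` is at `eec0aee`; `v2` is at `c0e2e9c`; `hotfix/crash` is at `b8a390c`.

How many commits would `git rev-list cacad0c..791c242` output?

Reachable from 791c242: {34601fa, 3d7f5ec, 422e862, 791c242, 87b5b3e}.
Reachable from cacad0c: {3d7f5ec, b8a390c, cacad0c}.
In 791c242's history but not cacad0c's: {34601fa, 422e862, 791c242, 87b5b3e} — 4 commits.

4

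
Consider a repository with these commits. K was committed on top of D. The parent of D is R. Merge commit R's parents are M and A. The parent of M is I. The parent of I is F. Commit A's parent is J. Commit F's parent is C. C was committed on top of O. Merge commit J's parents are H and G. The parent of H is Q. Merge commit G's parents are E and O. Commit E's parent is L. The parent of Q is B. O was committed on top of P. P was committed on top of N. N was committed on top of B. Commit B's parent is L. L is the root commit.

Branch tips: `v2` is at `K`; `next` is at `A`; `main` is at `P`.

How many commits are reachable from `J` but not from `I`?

5

Reachable from J: {B, E, G, H, J, L, N, O, P, Q}.
Reachable from I: {B, C, F, I, L, N, O, P}.
In J's history but not I's: {E, G, H, J, Q} — 5 commits.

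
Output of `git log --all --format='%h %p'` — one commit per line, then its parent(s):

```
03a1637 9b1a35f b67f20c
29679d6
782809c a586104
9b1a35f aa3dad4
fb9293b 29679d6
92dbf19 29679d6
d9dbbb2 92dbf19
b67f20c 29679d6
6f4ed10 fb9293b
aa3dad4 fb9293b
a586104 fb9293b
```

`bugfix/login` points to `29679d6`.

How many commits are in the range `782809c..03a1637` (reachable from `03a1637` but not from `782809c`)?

Reachable from 03a1637: {03a1637, 29679d6, 9b1a35f, aa3dad4, b67f20c, fb9293b}.
Reachable from 782809c: {29679d6, 782809c, a586104, fb9293b}.
In 03a1637's history but not 782809c's: {03a1637, 9b1a35f, aa3dad4, b67f20c} — 4 commits.

4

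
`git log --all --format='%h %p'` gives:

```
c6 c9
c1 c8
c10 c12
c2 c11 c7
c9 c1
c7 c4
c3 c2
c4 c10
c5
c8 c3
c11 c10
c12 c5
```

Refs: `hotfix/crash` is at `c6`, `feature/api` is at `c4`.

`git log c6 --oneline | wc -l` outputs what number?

12

Walking parent pointers from c6: reachable set = {c1, c10, c11, c12, c2, c3, c4, c5, c6, c7, c8, c9}.
That is 12 commits.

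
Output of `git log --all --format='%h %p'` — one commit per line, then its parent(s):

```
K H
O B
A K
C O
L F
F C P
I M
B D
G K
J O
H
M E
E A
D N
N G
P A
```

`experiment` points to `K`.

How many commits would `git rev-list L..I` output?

Reachable from I: {A, E, H, I, K, M}.
Reachable from L: {A, B, C, D, F, G, H, K, L, N, O, P}.
In I's history but not L's: {E, I, M} — 3 commits.

3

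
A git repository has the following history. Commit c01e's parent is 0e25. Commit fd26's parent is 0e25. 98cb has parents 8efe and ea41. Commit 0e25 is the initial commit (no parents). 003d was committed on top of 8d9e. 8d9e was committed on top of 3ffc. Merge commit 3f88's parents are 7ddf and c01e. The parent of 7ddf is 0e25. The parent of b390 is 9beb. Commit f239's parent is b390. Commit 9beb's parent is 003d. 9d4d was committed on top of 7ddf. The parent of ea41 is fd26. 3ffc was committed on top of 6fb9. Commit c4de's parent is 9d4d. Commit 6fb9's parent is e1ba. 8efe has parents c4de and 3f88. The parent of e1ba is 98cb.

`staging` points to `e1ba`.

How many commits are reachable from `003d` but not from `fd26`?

Reachable from 003d: {003d, 0e25, 3f88, 3ffc, 6fb9, 7ddf, 8d9e, 8efe, 98cb, 9d4d, c01e, c4de, e1ba, ea41, fd26}.
Reachable from fd26: {0e25, fd26}.
In 003d's history but not fd26's: {003d, 3f88, 3ffc, 6fb9, 7ddf, 8d9e, 8efe, 98cb, 9d4d, c01e, c4de, e1ba, ea41} — 13 commits.

13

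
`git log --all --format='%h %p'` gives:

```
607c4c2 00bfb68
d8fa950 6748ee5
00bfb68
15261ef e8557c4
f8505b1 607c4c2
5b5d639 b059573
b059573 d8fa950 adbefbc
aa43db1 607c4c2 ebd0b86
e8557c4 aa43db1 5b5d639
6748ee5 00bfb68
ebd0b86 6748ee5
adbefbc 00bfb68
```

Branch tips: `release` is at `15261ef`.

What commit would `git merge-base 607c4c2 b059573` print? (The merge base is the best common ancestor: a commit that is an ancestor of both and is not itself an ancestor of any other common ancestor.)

00bfb68

Ancestors of 607c4c2: {00bfb68, 607c4c2}.
Ancestors of b059573: {00bfb68, 6748ee5, adbefbc, b059573, d8fa950}.
Common ancestors: {00bfb68}.
The only common ancestor is 00bfb68, so it is the merge base.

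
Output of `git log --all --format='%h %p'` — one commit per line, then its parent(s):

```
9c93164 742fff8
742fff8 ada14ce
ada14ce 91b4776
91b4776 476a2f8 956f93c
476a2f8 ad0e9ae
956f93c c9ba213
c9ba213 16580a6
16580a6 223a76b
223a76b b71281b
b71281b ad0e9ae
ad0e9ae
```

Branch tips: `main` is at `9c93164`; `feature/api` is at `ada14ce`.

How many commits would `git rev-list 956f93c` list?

Walking parent pointers from 956f93c: reachable set = {16580a6, 223a76b, 956f93c, ad0e9ae, b71281b, c9ba213}.
That is 6 commits.

6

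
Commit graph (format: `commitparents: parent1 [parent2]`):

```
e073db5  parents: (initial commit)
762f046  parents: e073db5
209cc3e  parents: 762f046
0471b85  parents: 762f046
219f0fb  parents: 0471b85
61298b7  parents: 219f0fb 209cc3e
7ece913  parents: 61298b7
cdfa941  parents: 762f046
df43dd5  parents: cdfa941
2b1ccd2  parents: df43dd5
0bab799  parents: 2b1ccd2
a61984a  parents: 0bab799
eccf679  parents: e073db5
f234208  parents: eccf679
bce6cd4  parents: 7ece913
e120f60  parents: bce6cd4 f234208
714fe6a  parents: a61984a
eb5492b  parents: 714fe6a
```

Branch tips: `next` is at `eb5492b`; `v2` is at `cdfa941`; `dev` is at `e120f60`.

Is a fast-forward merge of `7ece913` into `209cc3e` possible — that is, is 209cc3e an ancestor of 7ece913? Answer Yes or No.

Yes

A fast-forward from 209cc3e to 7ece913 is possible iff 209cc3e is an ancestor of 7ece913.
Ancestors of 7ece913: {0471b85, 209cc3e, 219f0fb, 61298b7, 762f046, 7ece913, e073db5}.
209cc3e is among them, so fast-forward is possible.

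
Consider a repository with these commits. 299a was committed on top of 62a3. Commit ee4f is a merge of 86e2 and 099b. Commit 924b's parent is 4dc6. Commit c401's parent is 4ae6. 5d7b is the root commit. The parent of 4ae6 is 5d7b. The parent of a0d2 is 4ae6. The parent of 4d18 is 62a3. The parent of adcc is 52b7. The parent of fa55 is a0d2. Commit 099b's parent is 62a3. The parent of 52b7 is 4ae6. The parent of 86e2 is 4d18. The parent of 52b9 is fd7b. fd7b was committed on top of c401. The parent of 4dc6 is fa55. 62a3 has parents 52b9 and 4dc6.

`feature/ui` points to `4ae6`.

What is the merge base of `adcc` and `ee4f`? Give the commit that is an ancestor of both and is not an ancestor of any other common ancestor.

Ancestors of adcc: {4ae6, 52b7, 5d7b, adcc}.
Ancestors of ee4f: {099b, 4ae6, 4d18, 4dc6, 52b9, 5d7b, 62a3, 86e2, a0d2, c401, ee4f, fa55, fd7b}.
Common ancestors: {4ae6, 5d7b}.
Among these, 4ae6 is not an ancestor of any other common ancestor — it is the merge base.

4ae6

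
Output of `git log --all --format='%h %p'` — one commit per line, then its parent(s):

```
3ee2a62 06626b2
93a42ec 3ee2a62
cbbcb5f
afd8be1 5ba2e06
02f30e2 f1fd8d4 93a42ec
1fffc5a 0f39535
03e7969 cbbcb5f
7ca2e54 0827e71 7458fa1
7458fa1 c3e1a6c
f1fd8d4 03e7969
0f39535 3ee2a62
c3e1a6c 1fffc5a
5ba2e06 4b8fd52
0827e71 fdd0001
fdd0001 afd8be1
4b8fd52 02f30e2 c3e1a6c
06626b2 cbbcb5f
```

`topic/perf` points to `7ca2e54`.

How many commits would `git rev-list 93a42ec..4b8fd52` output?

7

Reachable from 4b8fd52: {02f30e2, 03e7969, 06626b2, 0f39535, 1fffc5a, 3ee2a62, 4b8fd52, 93a42ec, c3e1a6c, cbbcb5f, f1fd8d4}.
Reachable from 93a42ec: {06626b2, 3ee2a62, 93a42ec, cbbcb5f}.
In 4b8fd52's history but not 93a42ec's: {02f30e2, 03e7969, 0f39535, 1fffc5a, 4b8fd52, c3e1a6c, f1fd8d4} — 7 commits.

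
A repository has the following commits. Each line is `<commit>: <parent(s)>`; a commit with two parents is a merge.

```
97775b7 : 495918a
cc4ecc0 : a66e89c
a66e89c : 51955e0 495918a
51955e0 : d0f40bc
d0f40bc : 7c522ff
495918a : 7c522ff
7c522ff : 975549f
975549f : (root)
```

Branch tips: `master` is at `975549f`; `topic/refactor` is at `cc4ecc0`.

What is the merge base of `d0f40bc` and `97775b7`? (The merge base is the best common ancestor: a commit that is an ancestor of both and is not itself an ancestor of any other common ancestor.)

7c522ff

Ancestors of d0f40bc: {7c522ff, 975549f, d0f40bc}.
Ancestors of 97775b7: {495918a, 7c522ff, 975549f, 97775b7}.
Common ancestors: {7c522ff, 975549f}.
Among these, 7c522ff is not an ancestor of any other common ancestor — it is the merge base.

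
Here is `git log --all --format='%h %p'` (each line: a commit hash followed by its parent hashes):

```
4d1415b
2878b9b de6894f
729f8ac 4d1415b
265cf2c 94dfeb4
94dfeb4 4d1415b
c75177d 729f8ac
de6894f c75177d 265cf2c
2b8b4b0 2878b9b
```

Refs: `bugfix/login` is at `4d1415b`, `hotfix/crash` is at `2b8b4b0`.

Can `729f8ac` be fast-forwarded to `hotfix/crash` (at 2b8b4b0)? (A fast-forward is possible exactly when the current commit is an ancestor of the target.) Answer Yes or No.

Yes

A fast-forward from 729f8ac to 2b8b4b0 is possible iff 729f8ac is an ancestor of 2b8b4b0.
Ancestors of 2b8b4b0: {265cf2c, 2878b9b, 2b8b4b0, 4d1415b, 729f8ac, 94dfeb4, c75177d, de6894f}.
729f8ac is among them, so fast-forward is possible.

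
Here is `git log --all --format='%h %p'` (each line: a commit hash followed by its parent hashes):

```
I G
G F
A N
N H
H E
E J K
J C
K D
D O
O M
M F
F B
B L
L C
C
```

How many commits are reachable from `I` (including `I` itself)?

Walking parent pointers from I: reachable set = {B, C, F, G, I, L}.
That is 6 commits.

6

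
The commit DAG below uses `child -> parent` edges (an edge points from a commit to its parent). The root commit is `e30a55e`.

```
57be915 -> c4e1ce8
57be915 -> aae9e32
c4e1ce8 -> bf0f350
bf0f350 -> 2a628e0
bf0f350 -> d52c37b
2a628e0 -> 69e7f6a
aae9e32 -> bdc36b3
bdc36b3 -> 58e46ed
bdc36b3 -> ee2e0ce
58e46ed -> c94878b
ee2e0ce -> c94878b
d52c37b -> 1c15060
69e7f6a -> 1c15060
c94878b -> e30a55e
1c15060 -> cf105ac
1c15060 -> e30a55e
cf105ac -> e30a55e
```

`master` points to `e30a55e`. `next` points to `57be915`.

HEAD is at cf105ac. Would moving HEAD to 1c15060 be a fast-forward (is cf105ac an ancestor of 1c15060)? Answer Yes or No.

Yes

A fast-forward from cf105ac to 1c15060 is possible iff cf105ac is an ancestor of 1c15060.
Ancestors of 1c15060: {1c15060, cf105ac, e30a55e}.
cf105ac is among them, so fast-forward is possible.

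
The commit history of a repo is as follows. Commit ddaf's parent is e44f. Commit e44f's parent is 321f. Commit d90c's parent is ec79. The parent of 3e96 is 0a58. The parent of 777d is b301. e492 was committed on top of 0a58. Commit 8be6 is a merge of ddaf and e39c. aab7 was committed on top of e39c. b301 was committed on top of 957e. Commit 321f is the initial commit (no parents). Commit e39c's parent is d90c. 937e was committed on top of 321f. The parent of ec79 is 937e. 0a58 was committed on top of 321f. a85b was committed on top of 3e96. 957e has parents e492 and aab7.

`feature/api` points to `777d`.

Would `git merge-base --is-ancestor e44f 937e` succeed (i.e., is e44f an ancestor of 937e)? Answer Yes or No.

No

Ancestors of 937e: {321f, 937e}.
e44f is not in that set, so it is not an ancestor of 937e.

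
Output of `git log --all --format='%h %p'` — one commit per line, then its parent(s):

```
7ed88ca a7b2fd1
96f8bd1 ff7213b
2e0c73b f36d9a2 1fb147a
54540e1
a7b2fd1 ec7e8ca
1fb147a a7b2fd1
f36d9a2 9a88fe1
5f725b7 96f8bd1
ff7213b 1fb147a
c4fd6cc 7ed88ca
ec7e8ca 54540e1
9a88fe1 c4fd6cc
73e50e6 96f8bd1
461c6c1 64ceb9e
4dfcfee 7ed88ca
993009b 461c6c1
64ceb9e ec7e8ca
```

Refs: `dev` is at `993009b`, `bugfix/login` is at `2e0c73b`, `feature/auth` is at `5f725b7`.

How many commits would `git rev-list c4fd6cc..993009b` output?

Reachable from 993009b: {461c6c1, 54540e1, 64ceb9e, 993009b, ec7e8ca}.
Reachable from c4fd6cc: {54540e1, 7ed88ca, a7b2fd1, c4fd6cc, ec7e8ca}.
In 993009b's history but not c4fd6cc's: {461c6c1, 64ceb9e, 993009b} — 3 commits.

3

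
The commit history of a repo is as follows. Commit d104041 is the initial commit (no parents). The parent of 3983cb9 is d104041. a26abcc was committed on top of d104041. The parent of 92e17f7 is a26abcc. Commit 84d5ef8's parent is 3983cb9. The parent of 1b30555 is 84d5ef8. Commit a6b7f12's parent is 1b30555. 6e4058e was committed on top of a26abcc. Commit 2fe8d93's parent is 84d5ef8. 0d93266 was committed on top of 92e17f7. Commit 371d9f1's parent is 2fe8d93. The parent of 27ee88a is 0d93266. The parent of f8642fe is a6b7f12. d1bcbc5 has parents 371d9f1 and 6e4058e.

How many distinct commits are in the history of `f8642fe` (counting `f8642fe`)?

6

Walking parent pointers from f8642fe: reachable set = {1b30555, 3983cb9, 84d5ef8, a6b7f12, d104041, f8642fe}.
That is 6 commits.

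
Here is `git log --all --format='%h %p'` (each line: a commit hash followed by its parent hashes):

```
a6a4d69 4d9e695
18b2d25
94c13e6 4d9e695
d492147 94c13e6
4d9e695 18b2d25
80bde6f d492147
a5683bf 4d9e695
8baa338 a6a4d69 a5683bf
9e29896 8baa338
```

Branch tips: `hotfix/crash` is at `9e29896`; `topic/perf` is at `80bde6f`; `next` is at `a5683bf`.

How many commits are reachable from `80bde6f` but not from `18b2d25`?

Reachable from 80bde6f: {18b2d25, 4d9e695, 80bde6f, 94c13e6, d492147}.
Reachable from 18b2d25: {18b2d25}.
In 80bde6f's history but not 18b2d25's: {4d9e695, 80bde6f, 94c13e6, d492147} — 4 commits.

4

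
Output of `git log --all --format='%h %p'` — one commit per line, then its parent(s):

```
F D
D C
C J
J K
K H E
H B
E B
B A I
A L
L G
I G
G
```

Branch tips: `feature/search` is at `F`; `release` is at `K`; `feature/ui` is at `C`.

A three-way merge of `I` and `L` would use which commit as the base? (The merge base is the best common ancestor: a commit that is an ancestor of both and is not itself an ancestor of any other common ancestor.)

Ancestors of I: {G, I}.
Ancestors of L: {G, L}.
Common ancestors: {G}.
The only common ancestor is G, so it is the merge base.

G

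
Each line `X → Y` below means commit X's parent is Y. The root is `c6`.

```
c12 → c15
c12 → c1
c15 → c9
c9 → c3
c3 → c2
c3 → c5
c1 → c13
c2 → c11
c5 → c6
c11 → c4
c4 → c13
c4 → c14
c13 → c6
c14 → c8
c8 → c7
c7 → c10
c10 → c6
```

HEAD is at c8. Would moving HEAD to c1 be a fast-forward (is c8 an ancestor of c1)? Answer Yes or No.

A fast-forward from c8 to c1 is possible iff c8 is an ancestor of c1.
Ancestors of c1: {c1, c13, c6}.
c8 is not among them, so fast-forward is not possible.

No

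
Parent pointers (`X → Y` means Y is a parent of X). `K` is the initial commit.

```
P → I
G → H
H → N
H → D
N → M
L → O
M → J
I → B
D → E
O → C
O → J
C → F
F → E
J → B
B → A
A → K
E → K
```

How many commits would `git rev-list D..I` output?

Reachable from I: {A, B, I, K}.
Reachable from D: {D, E, K}.
In I's history but not D's: {A, B, I} — 3 commits.

3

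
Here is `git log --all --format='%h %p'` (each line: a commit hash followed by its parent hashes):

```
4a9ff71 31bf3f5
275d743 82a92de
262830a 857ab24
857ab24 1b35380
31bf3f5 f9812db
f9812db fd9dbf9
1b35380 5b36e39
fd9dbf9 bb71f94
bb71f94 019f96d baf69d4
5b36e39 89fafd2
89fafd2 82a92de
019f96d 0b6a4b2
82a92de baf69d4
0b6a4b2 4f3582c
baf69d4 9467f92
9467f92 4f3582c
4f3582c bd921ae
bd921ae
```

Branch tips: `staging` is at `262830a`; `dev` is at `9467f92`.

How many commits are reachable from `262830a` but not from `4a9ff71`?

6

Reachable from 262830a: {1b35380, 262830a, 4f3582c, 5b36e39, 82a92de, 857ab24, 89fafd2, 9467f92, baf69d4, bd921ae}.
Reachable from 4a9ff71: {019f96d, 0b6a4b2, 31bf3f5, 4a9ff71, 4f3582c, 9467f92, baf69d4, bb71f94, bd921ae, f9812db, fd9dbf9}.
In 262830a's history but not 4a9ff71's: {1b35380, 262830a, 5b36e39, 82a92de, 857ab24, 89fafd2} — 6 commits.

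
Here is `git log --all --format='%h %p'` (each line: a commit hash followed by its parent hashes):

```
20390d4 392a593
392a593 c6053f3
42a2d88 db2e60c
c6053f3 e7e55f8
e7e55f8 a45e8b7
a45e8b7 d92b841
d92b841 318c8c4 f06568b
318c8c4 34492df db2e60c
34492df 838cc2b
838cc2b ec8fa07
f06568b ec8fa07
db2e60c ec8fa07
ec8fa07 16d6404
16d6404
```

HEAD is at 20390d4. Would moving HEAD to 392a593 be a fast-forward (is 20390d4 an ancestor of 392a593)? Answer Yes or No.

No

A fast-forward from 20390d4 to 392a593 is possible iff 20390d4 is an ancestor of 392a593.
Ancestors of 392a593: {16d6404, 318c8c4, 34492df, 392a593, 838cc2b, a45e8b7, c6053f3, d92b841, db2e60c, e7e55f8, ec8fa07, f06568b}.
20390d4 is not among them, so fast-forward is not possible.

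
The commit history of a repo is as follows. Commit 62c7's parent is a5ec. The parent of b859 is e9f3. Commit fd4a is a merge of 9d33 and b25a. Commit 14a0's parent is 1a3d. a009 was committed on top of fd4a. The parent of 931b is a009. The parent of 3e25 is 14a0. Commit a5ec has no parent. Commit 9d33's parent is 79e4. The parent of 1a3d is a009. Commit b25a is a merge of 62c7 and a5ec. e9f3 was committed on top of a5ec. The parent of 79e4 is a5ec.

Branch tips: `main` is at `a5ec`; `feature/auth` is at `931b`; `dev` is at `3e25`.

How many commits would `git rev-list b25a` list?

3

Walking parent pointers from b25a: reachable set = {62c7, a5ec, b25a}.
That is 3 commits.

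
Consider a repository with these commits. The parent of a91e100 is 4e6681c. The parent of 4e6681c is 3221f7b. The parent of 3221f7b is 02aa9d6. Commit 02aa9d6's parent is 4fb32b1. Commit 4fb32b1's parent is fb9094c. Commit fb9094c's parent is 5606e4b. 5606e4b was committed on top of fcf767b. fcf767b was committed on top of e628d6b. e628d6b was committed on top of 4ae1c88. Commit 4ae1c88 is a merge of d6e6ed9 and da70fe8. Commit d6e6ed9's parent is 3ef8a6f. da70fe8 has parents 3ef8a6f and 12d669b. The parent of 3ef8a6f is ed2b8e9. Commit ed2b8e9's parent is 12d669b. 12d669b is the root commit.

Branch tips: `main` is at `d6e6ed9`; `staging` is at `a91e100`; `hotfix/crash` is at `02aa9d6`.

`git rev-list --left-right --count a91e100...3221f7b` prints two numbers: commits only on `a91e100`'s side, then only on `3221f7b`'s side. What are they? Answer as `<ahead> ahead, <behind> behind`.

Reachable from a91e100: {02aa9d6, 12d669b, 3221f7b, 3ef8a6f, 4ae1c88, 4e6681c, 4fb32b1, 5606e4b, a91e100, d6e6ed9, da70fe8, e628d6b, ed2b8e9, fb9094c, fcf767b}.
Reachable from 3221f7b: {02aa9d6, 12d669b, 3221f7b, 3ef8a6f, 4ae1c88, 4fb32b1, 5606e4b, d6e6ed9, da70fe8, e628d6b, ed2b8e9, fb9094c, fcf767b}.
Only in a91e100's history (ahead): {4e6681c, a91e100} — 2.
Only in 3221f7b's history (behind): {} — 0.

2 ahead, 0 behind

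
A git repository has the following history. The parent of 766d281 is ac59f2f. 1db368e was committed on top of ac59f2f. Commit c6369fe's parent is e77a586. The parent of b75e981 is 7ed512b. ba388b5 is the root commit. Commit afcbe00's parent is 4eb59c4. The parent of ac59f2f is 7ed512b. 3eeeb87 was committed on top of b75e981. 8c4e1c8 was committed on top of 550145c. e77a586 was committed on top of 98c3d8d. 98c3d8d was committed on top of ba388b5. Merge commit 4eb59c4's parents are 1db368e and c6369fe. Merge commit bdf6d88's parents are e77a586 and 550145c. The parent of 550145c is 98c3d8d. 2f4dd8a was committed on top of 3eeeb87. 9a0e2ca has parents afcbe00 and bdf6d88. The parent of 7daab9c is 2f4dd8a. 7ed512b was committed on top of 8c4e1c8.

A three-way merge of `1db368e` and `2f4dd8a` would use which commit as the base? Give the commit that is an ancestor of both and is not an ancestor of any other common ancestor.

7ed512b

Ancestors of 1db368e: {1db368e, 550145c, 7ed512b, 8c4e1c8, 98c3d8d, ac59f2f, ba388b5}.
Ancestors of 2f4dd8a: {2f4dd8a, 3eeeb87, 550145c, 7ed512b, 8c4e1c8, 98c3d8d, b75e981, ba388b5}.
Common ancestors: {550145c, 7ed512b, 8c4e1c8, 98c3d8d, ba388b5}.
Among these, 7ed512b is not an ancestor of any other common ancestor — it is the merge base.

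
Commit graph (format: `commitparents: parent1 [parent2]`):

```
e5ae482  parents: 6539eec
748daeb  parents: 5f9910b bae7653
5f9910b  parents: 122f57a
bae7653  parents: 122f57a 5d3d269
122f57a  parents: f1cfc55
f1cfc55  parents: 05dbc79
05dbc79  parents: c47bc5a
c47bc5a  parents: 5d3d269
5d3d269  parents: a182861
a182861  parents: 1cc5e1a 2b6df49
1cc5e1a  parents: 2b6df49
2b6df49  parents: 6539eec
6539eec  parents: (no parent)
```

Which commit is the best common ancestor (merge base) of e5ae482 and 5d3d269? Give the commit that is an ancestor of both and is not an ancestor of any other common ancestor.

Ancestors of e5ae482: {6539eec, e5ae482}.
Ancestors of 5d3d269: {1cc5e1a, 2b6df49, 5d3d269, 6539eec, a182861}.
Common ancestors: {6539eec}.
The only common ancestor is 6539eec, so it is the merge base.

6539eec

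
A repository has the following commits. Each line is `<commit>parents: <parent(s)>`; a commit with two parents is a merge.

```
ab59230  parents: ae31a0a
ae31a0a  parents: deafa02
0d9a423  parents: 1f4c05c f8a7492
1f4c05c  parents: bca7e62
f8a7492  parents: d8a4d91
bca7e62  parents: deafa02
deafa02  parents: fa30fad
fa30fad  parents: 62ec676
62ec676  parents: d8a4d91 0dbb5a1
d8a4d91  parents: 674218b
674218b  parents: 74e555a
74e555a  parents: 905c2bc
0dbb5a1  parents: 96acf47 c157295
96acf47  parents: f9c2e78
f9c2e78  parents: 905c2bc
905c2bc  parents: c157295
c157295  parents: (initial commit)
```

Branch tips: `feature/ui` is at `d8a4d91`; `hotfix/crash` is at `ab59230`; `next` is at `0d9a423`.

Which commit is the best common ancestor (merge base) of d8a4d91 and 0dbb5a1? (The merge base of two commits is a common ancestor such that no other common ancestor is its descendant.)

905c2bc

Ancestors of d8a4d91: {674218b, 74e555a, 905c2bc, c157295, d8a4d91}.
Ancestors of 0dbb5a1: {0dbb5a1, 905c2bc, 96acf47, c157295, f9c2e78}.
Common ancestors: {905c2bc, c157295}.
Among these, 905c2bc is not an ancestor of any other common ancestor — it is the merge base.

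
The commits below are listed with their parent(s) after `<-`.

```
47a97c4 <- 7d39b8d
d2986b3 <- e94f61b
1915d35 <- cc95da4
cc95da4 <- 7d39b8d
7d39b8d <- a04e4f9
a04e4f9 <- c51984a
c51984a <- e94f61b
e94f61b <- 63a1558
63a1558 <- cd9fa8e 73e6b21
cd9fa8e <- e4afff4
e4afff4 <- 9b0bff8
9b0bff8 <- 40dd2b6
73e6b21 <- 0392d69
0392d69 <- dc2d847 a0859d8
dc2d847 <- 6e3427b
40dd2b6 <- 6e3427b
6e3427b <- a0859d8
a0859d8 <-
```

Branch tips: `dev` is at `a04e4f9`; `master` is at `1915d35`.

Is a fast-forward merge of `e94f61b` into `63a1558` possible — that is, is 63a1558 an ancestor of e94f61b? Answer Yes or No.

A fast-forward from 63a1558 to e94f61b is possible iff 63a1558 is an ancestor of e94f61b.
Ancestors of e94f61b: {0392d69, 40dd2b6, 63a1558, 6e3427b, 73e6b21, 9b0bff8, a0859d8, cd9fa8e, dc2d847, e4afff4, e94f61b}.
63a1558 is among them, so fast-forward is possible.

Yes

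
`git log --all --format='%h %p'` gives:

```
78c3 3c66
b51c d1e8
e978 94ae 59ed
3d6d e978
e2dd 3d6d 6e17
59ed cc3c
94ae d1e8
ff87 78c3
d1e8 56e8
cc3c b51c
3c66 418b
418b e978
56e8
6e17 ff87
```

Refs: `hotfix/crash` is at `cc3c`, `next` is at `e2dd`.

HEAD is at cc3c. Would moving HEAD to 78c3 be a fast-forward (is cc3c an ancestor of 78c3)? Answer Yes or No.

A fast-forward from cc3c to 78c3 is possible iff cc3c is an ancestor of 78c3.
Ancestors of 78c3: {3c66, 418b, 56e8, 59ed, 78c3, 94ae, b51c, cc3c, d1e8, e978}.
cc3c is among them, so fast-forward is possible.

Yes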